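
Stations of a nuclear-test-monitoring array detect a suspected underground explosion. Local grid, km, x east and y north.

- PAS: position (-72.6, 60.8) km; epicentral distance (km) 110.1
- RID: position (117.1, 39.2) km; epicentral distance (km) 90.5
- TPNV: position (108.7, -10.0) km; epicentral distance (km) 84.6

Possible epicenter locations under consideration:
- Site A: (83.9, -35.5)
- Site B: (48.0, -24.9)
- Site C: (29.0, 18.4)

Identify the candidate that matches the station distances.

For each candidate, compare |candidate − station| to the reported distance:
Site A: residuals PAS 73.7, RID 8.8, TPNV 49.0 → max 73.7 km
Site B: residuals PAS 37.8, RID 3.8, TPNV 22.1 → max 37.8 km
Site C: residuals PAS 0.0, RID 0.0, TPNV 0.0 → max 0.0 km
Only Site C has all residuals ≈ 0.

Site C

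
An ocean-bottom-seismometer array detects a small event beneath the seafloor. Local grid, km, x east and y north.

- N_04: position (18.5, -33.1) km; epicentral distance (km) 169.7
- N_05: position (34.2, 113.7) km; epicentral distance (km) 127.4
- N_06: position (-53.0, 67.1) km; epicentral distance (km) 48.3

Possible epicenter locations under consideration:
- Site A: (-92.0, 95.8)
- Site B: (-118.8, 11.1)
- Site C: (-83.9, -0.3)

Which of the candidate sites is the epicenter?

Site A

For each candidate, compare |candidate − station| to the reported distance:
Site A: residuals N_04 0.1, N_05 0.1, N_06 0.1 → max 0.1 km
Site B: residuals N_04 25.5, N_05 56.8, N_06 38.1 → max 56.8 km
Site C: residuals N_04 62.2, N_05 36.7, N_06 25.8 → max 62.2 km
Only Site A has all residuals ≈ 0.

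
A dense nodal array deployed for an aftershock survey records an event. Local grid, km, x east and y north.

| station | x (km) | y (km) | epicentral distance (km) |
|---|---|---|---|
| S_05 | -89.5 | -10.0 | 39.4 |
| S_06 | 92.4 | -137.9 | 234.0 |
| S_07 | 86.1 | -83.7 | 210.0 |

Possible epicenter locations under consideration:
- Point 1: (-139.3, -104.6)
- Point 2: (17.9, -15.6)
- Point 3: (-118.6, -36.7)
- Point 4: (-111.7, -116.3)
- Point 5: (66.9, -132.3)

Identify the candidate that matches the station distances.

Point 3

For each candidate, compare |candidate − station| to the reported distance:
Point 1: residuals S_05 67.5, S_06 0.1, S_07 16.4 → max 67.5 km
Point 2: residuals S_05 68.1, S_06 90.8, S_07 113.6 → max 113.6 km
Point 3: residuals S_05 0.1, S_06 0.0, S_07 0.0 → max 0.1 km
Point 4: residuals S_05 69.2, S_06 28.8, S_07 9.5 → max 69.2 km
Point 5: residuals S_05 159.1, S_06 207.9, S_07 157.7 → max 207.9 km
Only Point 3 has all residuals ≈ 0.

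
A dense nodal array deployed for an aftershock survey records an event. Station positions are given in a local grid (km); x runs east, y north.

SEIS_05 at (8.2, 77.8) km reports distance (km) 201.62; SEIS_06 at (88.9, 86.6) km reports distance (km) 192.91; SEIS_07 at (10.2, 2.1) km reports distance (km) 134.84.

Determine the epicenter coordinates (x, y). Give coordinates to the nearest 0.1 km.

Circle about each station: (x − 8.2)² + (y − 77.8)² = 201.62²; (x − 88.9)² + (y − 86.6)² = 192.91²; (x − 10.2)² + (y − 2.1)² = 134.84².
Subtracting pairs of circle equations eliminates x²+y² and gives linear equations (the radical axes):
161.4 x + 17.6 y = 12719.05
4.0 x − 151.4 y = 16457.17
Solving the 2×2 system: x ≈ 90.4, y ≈ -106.3 km.
Check against SEIS_05 (with the unrounded x, y): √((x − 8.2)²+(y − 77.8)²) = 201.63 ≈ 201.62 km. ✓

(90.4, -106.3)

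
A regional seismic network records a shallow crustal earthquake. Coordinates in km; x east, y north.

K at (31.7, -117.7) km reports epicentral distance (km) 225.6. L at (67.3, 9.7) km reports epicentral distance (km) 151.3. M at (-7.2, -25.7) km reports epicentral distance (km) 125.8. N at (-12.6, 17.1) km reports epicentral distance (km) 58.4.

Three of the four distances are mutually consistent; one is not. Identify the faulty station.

Solve using three stations at a time. Using K, L, M (subtract circle equations pairwise → linear system) gives (x, y) ≈ (-62.6, 87.2).
Distances from that point to each station vs reported:
  K: calculated 225.6 vs reported 225.6 → residual 0.0 km
  L: calculated 151.3 vs reported 151.3 → residual 0.0 km
  M: calculated 125.8 vs reported 125.8 → residual 0.0 km
  N: calculated 86.1 vs reported 58.4 → residual 27.7 km
K, L, M are mutually consistent (residuals ≈ 0); N is off by 27.7 km.

N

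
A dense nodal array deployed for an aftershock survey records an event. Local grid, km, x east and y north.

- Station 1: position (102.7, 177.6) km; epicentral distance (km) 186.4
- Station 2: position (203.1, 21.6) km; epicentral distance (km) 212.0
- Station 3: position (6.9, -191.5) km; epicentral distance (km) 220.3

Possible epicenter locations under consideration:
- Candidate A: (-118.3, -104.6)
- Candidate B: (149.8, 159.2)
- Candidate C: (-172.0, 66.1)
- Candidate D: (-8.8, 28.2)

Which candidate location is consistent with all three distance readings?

For each candidate, compare |candidate − station| to the reported distance:
Candidate A: residuals Station 1 172.0, Station 2 133.3, Station 3 67.9 → max 172.0 km
Candidate B: residuals Station 1 135.8, Station 2 64.4, Station 3 158.4 → max 158.4 km
Candidate C: residuals Station 1 110.1, Station 2 165.7, Station 3 93.3 → max 165.7 km
Candidate D: residuals Station 1 0.0, Station 2 0.0, Station 3 0.0 → max 0.0 km
Only Candidate D has all residuals ≈ 0.

Candidate D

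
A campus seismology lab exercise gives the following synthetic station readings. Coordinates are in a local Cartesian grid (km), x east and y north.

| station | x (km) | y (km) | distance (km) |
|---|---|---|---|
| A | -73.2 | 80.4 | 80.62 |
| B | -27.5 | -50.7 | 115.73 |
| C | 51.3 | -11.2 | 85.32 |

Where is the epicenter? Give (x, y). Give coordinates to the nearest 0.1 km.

Circle about each station: (x + 73.2)² + (y − 80.4)² = 80.62²; (x + 27.5)² + (y + 50.7)² = 115.73²; (x − 51.3)² + (y + 11.2)² = 85.32².
Subtracting the A equation from the B and C equations removes the quadratic terms:
91.4 x − 262.2 y = -15389.51
249.0 x − 183.2 y = -9845.19
Solving the 2×2 system: x ≈ 4.9, y ≈ 60.4 km.

4.9 km east, 60.4 km north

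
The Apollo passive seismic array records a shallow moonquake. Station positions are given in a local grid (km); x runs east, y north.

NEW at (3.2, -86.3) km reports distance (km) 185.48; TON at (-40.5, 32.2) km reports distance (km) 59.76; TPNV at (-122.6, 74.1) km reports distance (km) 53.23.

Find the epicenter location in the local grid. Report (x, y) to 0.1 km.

x ≈ -70.3 km, y ≈ 84.0 km

Circle about each station: (x − 3.2)² + (y + 86.3)² = 185.48²; (x + 40.5)² + (y − 32.2)² = 59.76²; (x + 122.6)² + (y − 74.1)² = 53.23².
Subtracting pairs of circle equations eliminates x²+y² and gives linear equations (the radical axes):
-87.4 x + 237.0 y = 26050.73
-251.6 x + 320.8 y = 44633.04
Solving the 2×2 system: x ≈ -70.3, y ≈ 84.0 km.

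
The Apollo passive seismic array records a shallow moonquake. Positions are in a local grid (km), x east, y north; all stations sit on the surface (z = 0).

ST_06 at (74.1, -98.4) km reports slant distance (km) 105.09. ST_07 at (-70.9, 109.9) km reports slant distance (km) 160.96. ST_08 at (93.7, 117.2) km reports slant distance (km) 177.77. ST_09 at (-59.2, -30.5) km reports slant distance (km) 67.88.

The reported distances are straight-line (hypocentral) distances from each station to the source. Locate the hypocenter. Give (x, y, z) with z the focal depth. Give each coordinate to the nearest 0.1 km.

Each station gives a sphere (x−x_i)² + (y−y_i)² + z² = d_i² (stations at z=0).
Subtracting the ST_06 sphere from ST_07 and ST_08: z² cancels, leaving linear equations in x and y:
-290.0 x + 416.6 y = -12932.76
39.2 x + 431.2 y = -13216.10
Solving: x ≈ 0.501, y ≈ -30.695 km (keep extra digits for the depth step; rounded: 0.5, -30.7).
Then from the ST_06 sphere: z² = 105.09² − (x − 74.1)² − (y + 98.4)² with x = 0.501, y = -30.695, so z ≈ 32.297 ≈ 32.3 km.

(0.5, -30.7, 32.3)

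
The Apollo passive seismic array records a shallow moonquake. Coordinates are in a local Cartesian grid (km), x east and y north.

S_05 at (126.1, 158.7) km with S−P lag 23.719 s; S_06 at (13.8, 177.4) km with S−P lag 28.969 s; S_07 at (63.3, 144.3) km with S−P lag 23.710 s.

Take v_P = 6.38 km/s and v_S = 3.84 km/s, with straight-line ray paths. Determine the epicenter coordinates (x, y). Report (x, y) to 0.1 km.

Distance from S−P lag: d = Δt · v_P v_S / (v_P − v_S) = Δt · (6.38·3.84)/(6.38−3.84) ≈ 9.6454·Δt.
So d_S_05 = 228.78, d_S_06 = 279.42, d_S_07 = 228.69 km.
Circle about each station: (x − 126.1)² + (y − 158.7)² = 228.78²; (x − 13.8)² + (y − 177.4)² = 279.42²; (x − 63.3)² + (y − 144.3)² = 228.69².
Subtracting the S_05 equation from the S_06 and S_07 equations removes the quadratic terms:
-224.6 x + 37.4 y = -35160.95
-125.6 x − 28.8 y = -16216.35
Solving the 2×2 system: x ≈ 145.0, y ≈ -69.3 km.
Check against S_05 (with the unrounded x, y): √((x − 126.1)²+(y − 158.7)²) = 228.80 ≈ 228.78 km. ✓

145.0 km east, -69.3 km north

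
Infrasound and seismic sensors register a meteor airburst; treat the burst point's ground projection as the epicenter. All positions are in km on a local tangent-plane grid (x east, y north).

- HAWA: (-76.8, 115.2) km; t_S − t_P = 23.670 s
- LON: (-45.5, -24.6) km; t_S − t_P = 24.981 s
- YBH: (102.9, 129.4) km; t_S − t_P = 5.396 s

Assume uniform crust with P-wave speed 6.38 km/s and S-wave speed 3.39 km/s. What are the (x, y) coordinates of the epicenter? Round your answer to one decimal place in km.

Distance from S−P lag: d = Δt · v_P v_S / (v_P − v_S) = Δt · (6.38·3.39)/(6.38−3.39) ≈ 7.2335·Δt.
So d_HAWA = 171.22, d_LON = 180.70, d_YBH = 39.03 km.
Circle about each station: (x + 76.8)² + (y − 115.2)² = 171.22²; (x + 45.5)² + (y + 24.6)² = 180.70²; (x − 102.9)² + (y − 129.4)² = 39.03².
Subtracting the HAWA equation from the LON and YBH equations removes the quadratic terms:
62.6 x − 279.6 y = -19830.07
359.4 x + 28.4 y = 35956.44
Solving the 2×2 system: x ≈ 92.8, y ≈ 91.7 km.

(92.8, 91.7)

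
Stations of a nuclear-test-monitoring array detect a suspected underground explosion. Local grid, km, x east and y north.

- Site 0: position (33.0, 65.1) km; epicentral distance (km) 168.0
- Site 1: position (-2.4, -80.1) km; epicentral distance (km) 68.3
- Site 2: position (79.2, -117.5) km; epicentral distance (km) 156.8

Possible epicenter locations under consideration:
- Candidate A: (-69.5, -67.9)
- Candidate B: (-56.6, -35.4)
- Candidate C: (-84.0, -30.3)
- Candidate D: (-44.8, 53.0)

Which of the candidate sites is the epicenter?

Candidate A

For each candidate, compare |candidate − station| to the reported distance:
Candidate A: residuals Site 0 0.1, Site 1 0.1, Site 2 0.0 → max 0.1 km
Candidate B: residuals Site 0 33.4, Site 1 2.0, Site 2 1.9 → max 33.4 km
Candidate C: residuals Site 0 17.0, Site 1 27.3, Site 2 28.2 → max 28.2 km
Candidate D: residuals Site 0 89.3, Site 1 71.4, Site 2 54.0 → max 89.3 km
Only Candidate A has all residuals ≈ 0.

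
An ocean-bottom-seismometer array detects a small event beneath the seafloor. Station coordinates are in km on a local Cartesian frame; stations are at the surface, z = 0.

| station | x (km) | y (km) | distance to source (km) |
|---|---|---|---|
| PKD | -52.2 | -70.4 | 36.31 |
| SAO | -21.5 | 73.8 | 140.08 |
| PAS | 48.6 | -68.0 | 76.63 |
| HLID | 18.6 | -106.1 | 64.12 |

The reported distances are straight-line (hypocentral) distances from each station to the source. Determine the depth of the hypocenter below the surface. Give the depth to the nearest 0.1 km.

22.7 km

Each station gives a sphere (x−x_i)² + (y−y_i)² + z² = d_i² (stations at z=0).
Subtracting the PKD sphere from SAO and PAS: z² cancels, leaving linear equations in x and y:
61.4 x + 288.4 y = -20076.30
201.6 x + 4.8 y = -5248.78
Solving: x ≈ -24.502, y ≈ -64.396 km (keep extra digits for the depth step; rounded: -24.5, -64.4).
Then from the PKD sphere: z² = 36.31² − (x + 52.2)² − (y + 70.4)² with x = -24.502, y = -64.396, so z ≈ 22.698 ≈ 22.7 km.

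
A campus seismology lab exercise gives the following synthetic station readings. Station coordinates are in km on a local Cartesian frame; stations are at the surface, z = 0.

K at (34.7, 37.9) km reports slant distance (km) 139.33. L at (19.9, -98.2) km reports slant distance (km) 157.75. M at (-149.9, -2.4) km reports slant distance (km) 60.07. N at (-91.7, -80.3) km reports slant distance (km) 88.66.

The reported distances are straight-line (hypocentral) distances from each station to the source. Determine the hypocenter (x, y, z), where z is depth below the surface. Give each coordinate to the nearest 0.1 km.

(-97.3, 3.5, 28.4)

Each station gives a sphere (x−x_i)² + (y−y_i)² + z² = d_i² (stations at z=0).
Subtracting the K sphere from L and M: z² cancels, leaving linear equations in x and y:
-29.6 x − 272.2 y = 1926.54
-369.2 x − 80.6 y = 35639.71
Solving: x ≈ -97.297, y ≈ 3.503 km (keep extra digits for the depth step; rounded: -97.3, 3.5).
Then from the K sphere: z² = 139.33² − (x − 34.7)² − (y − 37.9)² with x = -97.297, y = 3.503, so z ≈ 28.399 ≈ 28.4 km.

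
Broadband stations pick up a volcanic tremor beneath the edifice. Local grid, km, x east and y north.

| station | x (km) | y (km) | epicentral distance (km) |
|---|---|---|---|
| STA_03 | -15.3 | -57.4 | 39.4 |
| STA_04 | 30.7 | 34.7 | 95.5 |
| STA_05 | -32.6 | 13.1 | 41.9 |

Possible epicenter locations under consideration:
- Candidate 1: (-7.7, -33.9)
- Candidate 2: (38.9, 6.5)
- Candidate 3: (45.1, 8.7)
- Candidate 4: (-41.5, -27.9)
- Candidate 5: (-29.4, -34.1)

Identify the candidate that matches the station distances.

For each candidate, compare |candidate − station| to the reported distance:
Candidate 1: residuals STA_03 14.7, STA_04 16.9, STA_05 11.3 → max 16.9 km
Candidate 2: residuals STA_03 44.4, STA_04 66.1, STA_05 29.9 → max 66.1 km
Candidate 3: residuals STA_03 50.1, STA_04 65.8, STA_05 35.9 → max 65.8 km
Candidate 4: residuals STA_03 0.1, STA_04 0.1, STA_05 0.1 → max 0.1 km
Candidate 5: residuals STA_03 12.2, STA_04 4.1, STA_05 5.4 → max 12.2 km
Only Candidate 4 has all residuals ≈ 0.

Candidate 4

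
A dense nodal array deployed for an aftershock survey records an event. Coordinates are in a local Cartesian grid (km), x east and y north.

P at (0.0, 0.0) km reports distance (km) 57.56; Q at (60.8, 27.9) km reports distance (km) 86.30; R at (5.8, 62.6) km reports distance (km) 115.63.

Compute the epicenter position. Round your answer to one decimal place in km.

(26.3, -51.2)

Circle about each station: x² + y² = 57.56²; (x − 60.8)² + (y − 27.9)² = 86.30²; (x − 5.8)² + (y − 62.6)² = 115.63².
Subtracting pairs of circle equations eliminates x²+y² and gives linear equations (the radical axes):
121.6 x + 55.8 y = 340.51
11.6 x + 125.2 y = -6104.74
Solving the 2×2 system: x ≈ 26.3, y ≈ -51.2 km.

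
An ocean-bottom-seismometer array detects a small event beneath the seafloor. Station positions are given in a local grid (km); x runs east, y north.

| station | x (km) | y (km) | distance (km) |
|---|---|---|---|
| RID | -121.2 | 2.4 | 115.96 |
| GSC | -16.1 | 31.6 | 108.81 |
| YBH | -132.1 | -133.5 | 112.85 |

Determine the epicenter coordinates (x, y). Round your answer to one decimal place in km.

x ≈ -35.3 km, y ≈ -75.5 km

Circle about each station: (x + 121.2)² + (y − 2.4)² = 115.96²; (x + 16.1)² + (y − 31.6)² = 108.81²; (x + 132.1)² + (y + 133.5)² = 112.85².
Subtracting pairs of circle equations eliminates x²+y² and gives linear equations (the radical axes):
210.2 x + 58.4 y = -11830.32
-21.8 x − 271.8 y = 21289.06
Solving the 2×2 system: x ≈ -35.3, y ≈ -75.5 km.
Check against RID (with the unrounded x, y): √((x + 121.2)²+(y − 2.4)²) = 115.95 ≈ 115.96 km. ✓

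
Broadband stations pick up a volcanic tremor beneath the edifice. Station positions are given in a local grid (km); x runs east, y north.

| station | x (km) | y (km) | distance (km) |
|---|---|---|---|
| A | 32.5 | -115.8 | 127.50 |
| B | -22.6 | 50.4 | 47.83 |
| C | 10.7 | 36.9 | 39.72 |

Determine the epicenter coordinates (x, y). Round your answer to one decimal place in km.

Circle about each station: (x − 32.5)² + (y + 115.8)² = 127.50²; (x + 22.6)² + (y − 50.4)² = 47.83²; (x − 10.7)² + (y − 36.9)² = 39.72².
Subtracting pairs of circle equations eliminates x²+y² and gives linear equations (the radical axes):
-110.2 x + 332.4 y = 2553.57
-43.6 x + 305.4 y = 1688.78
Solving the 2×2 system: x ≈ -11.4, y ≈ 3.9 km.
Check against A (with the unrounded x, y): √((x − 32.5)²+(y + 115.8)²) = 127.50 ≈ 127.50 km. ✓

-11.4 km east, 3.9 km north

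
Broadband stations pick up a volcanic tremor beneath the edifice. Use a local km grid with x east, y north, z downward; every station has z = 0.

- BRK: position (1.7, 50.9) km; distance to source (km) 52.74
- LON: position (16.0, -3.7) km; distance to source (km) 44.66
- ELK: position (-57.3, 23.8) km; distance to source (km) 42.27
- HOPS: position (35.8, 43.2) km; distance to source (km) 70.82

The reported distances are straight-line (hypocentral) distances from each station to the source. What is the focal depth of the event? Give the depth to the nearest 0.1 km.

Each station gives a sphere (x−x_i)² + (y−y_i)² + z² = d_i² (stations at z=0).
Subtracting the BRK sphere from LON and ELK: z² cancels, leaving linear equations in x and y:
28.6 x − 109.2 y = -1537.02
-118.0 x − 54.2 y = 2250.78
Solving: x ≈ -22.797, y ≈ 8.105 km (keep extra digits for the depth step; rounded: -22.8, 8.1).
Then from the BRK sphere: z² = 52.74² − (x − 1.7)² − (y − 50.9)² with x = -22.797, y = 8.105, so z ≈ 18.708 ≈ 18.7 km.

18.7 km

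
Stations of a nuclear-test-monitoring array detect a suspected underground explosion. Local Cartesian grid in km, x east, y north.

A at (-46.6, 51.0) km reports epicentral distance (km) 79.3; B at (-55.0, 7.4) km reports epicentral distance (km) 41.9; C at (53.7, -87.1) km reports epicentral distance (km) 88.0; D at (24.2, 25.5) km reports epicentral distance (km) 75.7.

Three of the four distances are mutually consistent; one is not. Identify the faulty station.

C

Solve using three stations at a time. Using A, B, D (subtract circle equations pairwise → linear system) gives (x, y) ≈ (-30.6, -26.7).
Distances from that point to each station vs reported:
  A: calculated 79.3 vs reported 79.3 → residual 0.0 km
  B: calculated 41.9 vs reported 41.9 → residual 0.0 km
  C: calculated 103.8 vs reported 88.0 → residual 15.8 km
  D: calculated 75.7 vs reported 75.7 → residual 0.0 km
A, B, D are mutually consistent (residuals ≈ 0); C is off by 15.8 km.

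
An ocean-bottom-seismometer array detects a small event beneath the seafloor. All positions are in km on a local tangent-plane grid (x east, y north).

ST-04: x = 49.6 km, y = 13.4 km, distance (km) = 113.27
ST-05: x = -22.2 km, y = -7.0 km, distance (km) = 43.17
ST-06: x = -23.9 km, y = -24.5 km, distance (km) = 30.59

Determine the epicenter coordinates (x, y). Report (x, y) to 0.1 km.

Circle about each station: (x − 49.6)² + (y − 13.4)² = 113.27²; (x + 22.2)² + (y + 7.0)² = 43.17²; (x + 23.9)² + (y + 24.5)² = 30.59².
Subtracting pairs of circle equations eliminates x²+y² and gives linear equations (the radical axes):
-143.6 x − 40.8 y = 8868.56
-147.0 x − 75.8 y = 10426.08
Solving the 2×2 system: x ≈ -50.5, y ≈ -39.6 km.

(-50.5, -39.6)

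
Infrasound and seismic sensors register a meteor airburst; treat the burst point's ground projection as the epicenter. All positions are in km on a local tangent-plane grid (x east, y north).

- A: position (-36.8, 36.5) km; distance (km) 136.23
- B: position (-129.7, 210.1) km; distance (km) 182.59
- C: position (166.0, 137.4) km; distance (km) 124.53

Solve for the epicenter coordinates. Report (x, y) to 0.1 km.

Circle about each station: (x + 36.8)² + (y − 36.5)² = 136.23²; (x + 129.7)² + (y − 210.1)² = 182.59²; (x − 166.0)² + (y − 137.4)² = 124.53².
Subtracting the A equation from the B and C equations removes the quadratic terms:
-185.8 x + 347.2 y = 43497.11
405.6 x + 201.8 y = 46799.16
Solving the 2×2 system: x ≈ 41.9, y ≈ 147.7 km.

x ≈ 41.9 km, y ≈ 147.7 km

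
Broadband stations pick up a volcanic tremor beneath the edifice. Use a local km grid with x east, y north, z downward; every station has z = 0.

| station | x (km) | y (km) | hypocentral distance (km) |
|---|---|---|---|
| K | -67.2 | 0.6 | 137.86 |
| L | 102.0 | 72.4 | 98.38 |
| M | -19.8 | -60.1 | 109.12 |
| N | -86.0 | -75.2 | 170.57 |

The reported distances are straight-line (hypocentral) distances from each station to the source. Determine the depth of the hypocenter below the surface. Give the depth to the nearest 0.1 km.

45.8 km

Each station gives a sphere (x−x_i)² + (y−y_i)² + z² = d_i² (stations at z=0).
Subtracting the K sphere from L and M: z² cancels, leaving linear equations in x and y:
338.4 x + 143.6 y = 20456.32
94.8 x − 121.4 y = 6586.06
Solving: x ≈ 62.696, y ≈ -5.292 km (keep extra digits for the depth step; rounded: 62.7, -5.3).
Then from the K sphere: z² = 137.86² − (x + 67.2)² − (y − 0.6)² with x = 62.696, y = -5.292, so z ≈ 45.801 ≈ 45.8 km.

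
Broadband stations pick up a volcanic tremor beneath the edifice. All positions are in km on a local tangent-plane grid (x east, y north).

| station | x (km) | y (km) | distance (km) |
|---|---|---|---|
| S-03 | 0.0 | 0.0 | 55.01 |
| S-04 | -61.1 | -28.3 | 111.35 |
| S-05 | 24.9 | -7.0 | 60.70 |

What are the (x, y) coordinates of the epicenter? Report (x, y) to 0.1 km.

Circle about each station: x² + y² = 55.01²; (x + 61.1)² + (y + 28.3)² = 111.35²; (x − 24.9)² + (y + 7.0)² = 60.70².
Subtracting the S-03 equation from the S-04 and S-05 equations removes the quadratic terms:
-122.2 x − 56.6 y = -4838.62
49.8 x − 14.0 y = 10.62
Solving the 2×2 system: x ≈ 15.1, y ≈ 52.9 km.
Check against S-03 (with the unrounded x, y): √(x²+y²) = 55.02 ≈ 55.01 km. ✓

15.1 km east, 52.9 km north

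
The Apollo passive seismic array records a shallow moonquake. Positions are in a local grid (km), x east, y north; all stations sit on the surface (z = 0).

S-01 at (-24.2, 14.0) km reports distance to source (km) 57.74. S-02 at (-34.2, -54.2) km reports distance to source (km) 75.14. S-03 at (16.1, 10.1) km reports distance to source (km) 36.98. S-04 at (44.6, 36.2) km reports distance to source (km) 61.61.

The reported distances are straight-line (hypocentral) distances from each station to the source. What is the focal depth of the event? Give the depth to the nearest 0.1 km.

30.9 km

Each station gives a sphere (x−x_i)² + (y−y_i)² + z² = d_i² (stations at z=0).
Subtracting the S-01 sphere from S-02 and S-03: z² cancels, leaving linear equations in x and y:
-20.0 x − 136.4 y = 1013.53
80.6 x − 7.8 y = 1545.97
Solving: x ≈ 18.203, y ≈ -10.100 km (keep extra digits for the depth step; rounded: 18.2, -10.1).
Then from the S-01 sphere: z² = 57.74² − (x + 24.2)² − (y − 14.0)² with x = 18.203, y = -10.100, so z ≈ 30.904 ≈ 30.9 km.
Check against S-04 (with the unrounded solution): distance 61.61 ≈ 61.61 km. ✓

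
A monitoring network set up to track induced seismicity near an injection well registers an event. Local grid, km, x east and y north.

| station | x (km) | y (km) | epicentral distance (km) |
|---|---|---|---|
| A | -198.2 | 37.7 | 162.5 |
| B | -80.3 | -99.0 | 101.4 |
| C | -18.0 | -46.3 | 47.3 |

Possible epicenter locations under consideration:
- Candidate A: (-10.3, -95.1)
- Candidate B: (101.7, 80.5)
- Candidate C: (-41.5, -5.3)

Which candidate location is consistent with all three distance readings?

Candidate C

For each candidate, compare |candidate − station| to the reported distance:
Candidate A: residuals A 67.6, B 31.3, C 2.1 → max 67.6 km
Candidate B: residuals A 140.4, B 154.2, C 127.1 → max 154.2 km
Candidate C: residuals A 0.0, B 0.0, C 0.0 → max 0.0 km
Only Candidate C has all residuals ≈ 0.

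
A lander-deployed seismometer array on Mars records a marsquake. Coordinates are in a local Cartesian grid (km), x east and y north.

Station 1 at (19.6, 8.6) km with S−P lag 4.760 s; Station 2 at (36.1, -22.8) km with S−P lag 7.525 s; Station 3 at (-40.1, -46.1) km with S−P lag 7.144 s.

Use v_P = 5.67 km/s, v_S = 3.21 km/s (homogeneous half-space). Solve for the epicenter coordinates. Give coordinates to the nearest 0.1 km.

(-14.6, 0.2)

Distance from S−P lag: d = Δt · v_P v_S / (v_P − v_S) = Δt · (5.67·3.21)/(5.67−3.21) ≈ 7.3987·Δt.
So d_Station 1 = 35.22, d_Station 2 = 55.67, d_Station 3 = 52.86 km.
Circle about each station: (x − 19.6)² + (y − 8.6)² = 35.22²; (x − 36.1)² + (y + 22.8)² = 55.67²; (x + 40.1)² + (y + 46.1)² = 52.86².
Subtracting the Station 1 equation from the Station 2 and Station 3 equations removes the quadratic terms:
33.0 x − 62.8 y = -493.77
-119.4 x − 109.4 y = 1721.37
Solving the 2×2 system: x ≈ -14.6, y ≈ 0.2 km.
Check against Station 1 (with the unrounded x, y): √((x − 19.6)²+(y − 8.6)²) = 35.21 ≈ 35.22 km. ✓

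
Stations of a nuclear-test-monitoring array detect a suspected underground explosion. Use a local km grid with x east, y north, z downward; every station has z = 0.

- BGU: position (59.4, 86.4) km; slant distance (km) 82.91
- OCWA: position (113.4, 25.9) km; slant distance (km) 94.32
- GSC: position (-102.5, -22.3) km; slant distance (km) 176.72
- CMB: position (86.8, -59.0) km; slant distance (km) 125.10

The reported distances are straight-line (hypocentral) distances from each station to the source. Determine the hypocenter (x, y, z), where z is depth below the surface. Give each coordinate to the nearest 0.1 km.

(48.8, 39.3, 67.4)

Each station gives a sphere (x−x_i)² + (y−y_i)² + z² = d_i² (stations at z=0).
Subtracting the BGU sphere from OCWA and GSC: z² cancels, leaving linear equations in x and y:
108.0 x − 121.0 y = 514.86
-323.8 x − 217.4 y = -24345.67
Solving: x ≈ 48.800, y ≈ 39.302 km (keep extra digits for the depth step; rounded: 48.8, 39.3).
Then from the BGU sphere: z² = 82.91² − (x − 59.4)² − (y − 86.4)² with x = 48.800, y = 39.302, so z ≈ 67.405 ≈ 67.4 km.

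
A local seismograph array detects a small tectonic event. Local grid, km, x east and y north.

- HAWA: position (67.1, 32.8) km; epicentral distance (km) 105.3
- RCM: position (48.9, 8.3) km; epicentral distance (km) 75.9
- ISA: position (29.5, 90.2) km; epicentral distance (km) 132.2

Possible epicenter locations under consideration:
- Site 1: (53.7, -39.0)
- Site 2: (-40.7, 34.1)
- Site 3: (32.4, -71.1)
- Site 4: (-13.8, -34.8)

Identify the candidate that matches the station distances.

For each candidate, compare |candidate − station| to the reported distance:
Site 1: residuals HAWA 32.3, RCM 28.4, ISA 0.8 → max 32.3 km
Site 2: residuals HAWA 2.5, RCM 17.3, ISA 42.3 → max 42.3 km
Site 3: residuals HAWA 4.2, RCM 5.2, ISA 29.1 → max 29.1 km
Site 4: residuals HAWA 0.1, RCM 0.2, ISA 0.1 → max 0.2 km
Only Site 4 has all residuals ≈ 0.

Site 4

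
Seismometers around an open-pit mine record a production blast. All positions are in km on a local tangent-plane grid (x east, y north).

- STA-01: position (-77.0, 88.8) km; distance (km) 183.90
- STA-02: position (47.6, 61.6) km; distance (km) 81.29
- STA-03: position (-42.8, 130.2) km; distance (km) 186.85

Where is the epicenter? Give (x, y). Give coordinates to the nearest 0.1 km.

Circle about each station: (x + 77.0)² + (y − 88.8)² = 183.90²; (x − 47.6)² + (y − 61.6)² = 81.29²; (x + 42.8)² + (y − 130.2)² = 186.85².
Subtracting pairs of circle equations eliminates x²+y² and gives linear equations (the radical axes):
249.2 x − 54.4 y = 19457.03
68.4 x + 82.8 y = 3875.73
Solving the 2×2 system: x ≈ 74.8, y ≈ -15.0 km.

(74.8, -15.0)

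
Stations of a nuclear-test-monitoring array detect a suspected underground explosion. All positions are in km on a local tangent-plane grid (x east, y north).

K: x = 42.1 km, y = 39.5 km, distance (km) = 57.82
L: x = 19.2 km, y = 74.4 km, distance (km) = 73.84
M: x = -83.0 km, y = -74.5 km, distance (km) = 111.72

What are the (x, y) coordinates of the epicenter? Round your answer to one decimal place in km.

x ≈ -3.7 km, y ≈ 4.2 km

Circle about each station: (x − 42.1)² + (y − 39.5)² = 57.82²; (x − 19.2)² + (y − 74.4)² = 73.84²; (x + 83.0)² + (y + 74.5)² = 111.72².
Subtracting the K equation from the L and M equations removes the quadratic terms:
-45.8 x + 69.8 y = 462.15
-250.2 x − 228.0 y = -31.62
Solving the 2×2 system: x ≈ -3.7, y ≈ 4.2 km.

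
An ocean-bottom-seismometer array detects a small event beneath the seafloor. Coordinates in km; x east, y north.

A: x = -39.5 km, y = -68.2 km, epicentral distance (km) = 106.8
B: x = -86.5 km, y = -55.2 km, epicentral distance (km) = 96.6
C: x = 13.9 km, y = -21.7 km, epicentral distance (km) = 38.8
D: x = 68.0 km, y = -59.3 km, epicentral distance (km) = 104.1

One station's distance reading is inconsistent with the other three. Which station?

Solve using three stations at a time. Using B, C, D (subtract circle equations pairwise → linear system) gives (x, y) ≈ (-12.4, 6.8).
Distances from that point to each station vs reported:
  A: calculated 79.7 vs reported 106.8 → residual 27.1 km
  B: calculated 96.6 vs reported 96.6 → residual 0.0 km
  C: calculated 38.8 vs reported 38.8 → residual 0.0 km
  D: calculated 104.1 vs reported 104.1 → residual 0.0 km
B, C, D are mutually consistent (residuals ≈ 0); A is off by 27.1 km.

A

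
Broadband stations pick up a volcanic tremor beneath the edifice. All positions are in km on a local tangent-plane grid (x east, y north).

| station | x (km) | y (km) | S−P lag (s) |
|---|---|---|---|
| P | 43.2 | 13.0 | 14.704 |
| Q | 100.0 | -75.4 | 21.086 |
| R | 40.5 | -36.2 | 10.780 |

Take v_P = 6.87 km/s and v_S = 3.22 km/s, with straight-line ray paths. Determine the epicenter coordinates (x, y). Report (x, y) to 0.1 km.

x ≈ -24.2 km, y ≈ -45.3 km

Distance from S−P lag: d = Δt · v_P v_S / (v_P − v_S) = Δt · (6.87·3.22)/(6.87−3.22) ≈ 6.0607·Δt.
So d_P = 89.12, d_Q = 127.80, d_R = 65.33 km.
Circle about each station: (x − 43.2)² + (y − 13.0)² = 89.12²; (x − 100.0)² + (y + 75.4)² = 127.80²; (x − 40.5)² + (y + 36.2)² = 65.33².
Subtracting the P equation from the Q and R equations removes the quadratic terms:
113.6 x − 176.8 y = 5259.45
-5.4 x − 98.4 y = 4589.82
Solving the 2×2 system: x ≈ -24.2, y ≈ -45.3 km.
Check against P (with the unrounded x, y): √((x − 43.2)²+(y − 13.0)²) = 89.15 ≈ 89.12 km. ✓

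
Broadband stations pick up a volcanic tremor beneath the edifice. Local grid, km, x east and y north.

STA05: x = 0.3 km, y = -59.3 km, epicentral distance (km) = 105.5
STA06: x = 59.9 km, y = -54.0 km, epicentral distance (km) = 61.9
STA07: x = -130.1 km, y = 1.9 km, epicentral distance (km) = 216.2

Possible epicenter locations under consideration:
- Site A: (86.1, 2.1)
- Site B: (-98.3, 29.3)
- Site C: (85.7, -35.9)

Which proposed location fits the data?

Site A

For each candidate, compare |candidate − station| to the reported distance:
Site A: residuals STA05 0.0, STA06 0.0, STA07 0.0 → max 0.0 km
Site B: residuals STA05 27.1, STA06 116.9, STA07 174.2 → max 174.2 km
Site C: residuals STA05 17.0, STA06 30.4, STA07 2.9 → max 30.4 km
Only Site A has all residuals ≈ 0.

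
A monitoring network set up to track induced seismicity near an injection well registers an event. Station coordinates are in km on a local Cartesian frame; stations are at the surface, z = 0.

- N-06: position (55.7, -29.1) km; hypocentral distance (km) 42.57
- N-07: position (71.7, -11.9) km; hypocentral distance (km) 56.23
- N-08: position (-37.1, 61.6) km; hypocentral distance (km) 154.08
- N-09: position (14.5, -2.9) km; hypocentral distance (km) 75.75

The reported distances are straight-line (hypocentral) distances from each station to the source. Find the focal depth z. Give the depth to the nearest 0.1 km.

34.0 km

Each station gives a sphere (x−x_i)² + (y−y_i)² + z² = d_i² (stations at z=0).
Subtracting the N-06 sphere from N-07 and N-08: z² cancels, leaving linear equations in x and y:
32.0 x + 34.4 y = -16.41
-185.6 x + 181.4 y = -20706.77
Solving: x ≈ 58.193, y ≈ -54.610 km (keep extra digits for the depth step; rounded: 58.2, -54.6).
Then from the N-06 sphere: z² = 42.57² − (x − 55.7)² − (y + 29.1)² with x = 58.193, y = -54.610, so z ≈ 33.989 ≈ 34.0 km.
Check against N-09 (with the unrounded solution): distance 75.75 ≈ 75.75 km. ✓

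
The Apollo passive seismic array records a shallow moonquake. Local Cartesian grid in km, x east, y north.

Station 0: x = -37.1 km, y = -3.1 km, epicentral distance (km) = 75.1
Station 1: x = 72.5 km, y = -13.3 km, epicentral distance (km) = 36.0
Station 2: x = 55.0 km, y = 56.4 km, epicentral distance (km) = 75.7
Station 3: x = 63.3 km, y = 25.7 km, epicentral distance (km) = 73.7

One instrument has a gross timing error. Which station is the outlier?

Solve using three stations at a time. Using Station 0, Station 1, Station 2 (subtract circle equations pairwise → linear system) gives (x, y) ≈ (36.7, -17.1).
Distances from that point to each station vs reported:
  Station 0: calculated 75.1 vs reported 75.1 → residual 0.0 km
  Station 1: calculated 36.0 vs reported 36.0 → residual 0.0 km
  Station 2: calculated 75.7 vs reported 75.7 → residual 0.0 km
  Station 3: calculated 50.4 vs reported 73.7 → residual 23.3 km
Station 0, Station 1, Station 2 are mutually consistent (residuals ≈ 0); Station 3 is off by 23.3 km.

Station 3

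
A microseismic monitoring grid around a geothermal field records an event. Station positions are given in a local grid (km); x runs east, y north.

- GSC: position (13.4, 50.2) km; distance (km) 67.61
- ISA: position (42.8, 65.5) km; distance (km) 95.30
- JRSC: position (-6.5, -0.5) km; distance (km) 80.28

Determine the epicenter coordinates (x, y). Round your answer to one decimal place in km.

(-52.5, 65.3)

Circle about each station: (x − 13.4)² + (y − 50.2)² = 67.61²; (x − 42.8)² + (y − 65.5)² = 95.30²; (x + 6.5)² + (y + 0.5)² = 80.28².
Subtracting pairs of circle equations eliminates x²+y² and gives linear equations (the radical axes):
58.8 x + 30.6 y = -1088.49
-39.8 x − 101.4 y = -4530.87
Solving the 2×2 system: x ≈ -52.5, y ≈ 65.3 km.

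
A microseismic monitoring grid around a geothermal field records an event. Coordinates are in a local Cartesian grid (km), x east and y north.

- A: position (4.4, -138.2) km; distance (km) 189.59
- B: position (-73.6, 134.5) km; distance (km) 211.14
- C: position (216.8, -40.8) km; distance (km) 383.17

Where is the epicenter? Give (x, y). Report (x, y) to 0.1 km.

Circle about each station: (x − 4.4)² + (y + 138.2)² = 189.59²; (x + 73.6)² + (y − 134.5)² = 211.14²; (x − 216.8)² + (y + 40.8)² = 383.17².
Subtracting the A equation from the B and C equations removes the quadratic terms:
-156.0 x + 545.4 y = -4247.12
424.8 x + 194.8 y = -81326.60
Solving the 2×2 system: x ≈ -166.1, y ≈ -55.3 km.

(-166.1, -55.3)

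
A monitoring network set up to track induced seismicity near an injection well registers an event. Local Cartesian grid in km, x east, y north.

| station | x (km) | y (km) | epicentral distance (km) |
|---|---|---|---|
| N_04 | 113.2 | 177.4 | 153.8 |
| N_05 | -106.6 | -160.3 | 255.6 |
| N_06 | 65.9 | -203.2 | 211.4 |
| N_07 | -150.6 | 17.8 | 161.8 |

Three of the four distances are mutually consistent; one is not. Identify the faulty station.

Solve using three stations at a time. Using N_04, N_05, N_07 (subtract circle equations pairwise → linear system) gives (x, y) ≈ (2.2, 71.0).
Distances from that point to each station vs reported:
  N_04: calculated 153.8 vs reported 153.8 → residual 0.0 km
  N_05: calculated 255.6 vs reported 255.6 → residual 0.0 km
  N_06: calculated 281.5 vs reported 211.4 → residual 70.1 km
  N_07: calculated 161.8 vs reported 161.8 → residual 0.0 km
N_04, N_05, N_07 are mutually consistent (residuals ≈ 0); N_06 is off by 70.1 km.

N_06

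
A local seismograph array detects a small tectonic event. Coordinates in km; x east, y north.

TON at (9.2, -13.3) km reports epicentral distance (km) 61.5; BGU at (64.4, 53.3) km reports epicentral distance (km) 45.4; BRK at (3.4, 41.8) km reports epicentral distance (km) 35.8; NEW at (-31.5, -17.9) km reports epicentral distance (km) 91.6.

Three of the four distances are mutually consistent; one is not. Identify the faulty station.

BGU

Solve using three stations at a time. Using TON, BRK, NEW (subtract circle equations pairwise → linear system) gives (x, y) ≈ (39.1, 40.4).
Distances from that point to each station vs reported:
  TON: calculated 61.5 vs reported 61.5 → residual 0.0 km
  BGU: calculated 28.4 vs reported 45.4 → residual 17.0 km
  BRK: calculated 35.8 vs reported 35.8 → residual 0.0 km
  NEW: calculated 91.6 vs reported 91.6 → residual 0.0 km
TON, BRK, NEW are mutually consistent (residuals ≈ 0); BGU is off by 17.0 km.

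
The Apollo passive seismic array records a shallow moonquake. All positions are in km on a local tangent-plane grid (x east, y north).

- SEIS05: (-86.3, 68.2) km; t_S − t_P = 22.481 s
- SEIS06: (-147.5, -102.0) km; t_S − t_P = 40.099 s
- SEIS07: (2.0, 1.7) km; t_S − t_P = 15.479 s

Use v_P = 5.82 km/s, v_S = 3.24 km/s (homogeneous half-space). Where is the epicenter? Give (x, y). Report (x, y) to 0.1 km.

77.0 km east, 86.4 km north

Distance from S−P lag: d = Δt · v_P v_S / (v_P − v_S) = Δt · (5.82·3.24)/(5.82−3.24) ≈ 7.3088·Δt.
So d_SEIS05 = 164.31, d_SEIS06 = 293.08, d_SEIS07 = 113.13 km.
Circle about each station: (x + 86.3)² + (y − 68.2)² = 164.31²; (x + 147.5)² + (y + 102.0)² = 293.08²; (x − 2.0)² + (y − 1.7)² = 113.13².
Subtracting pairs of circle equations eliminates x²+y² and gives linear equations (the radical axes):
-122.4 x − 340.4 y = -38836.79
176.6 x − 133.0 y = 2107.34
Solving the 2×2 system: x ≈ 77.0, y ≈ 86.4 km.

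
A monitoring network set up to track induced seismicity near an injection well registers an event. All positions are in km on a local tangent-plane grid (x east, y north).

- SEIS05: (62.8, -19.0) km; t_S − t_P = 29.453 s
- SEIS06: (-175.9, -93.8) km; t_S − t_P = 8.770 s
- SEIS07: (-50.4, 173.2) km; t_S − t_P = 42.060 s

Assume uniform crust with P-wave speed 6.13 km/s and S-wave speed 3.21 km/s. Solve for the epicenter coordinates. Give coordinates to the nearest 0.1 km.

Distance from S−P lag: d = Δt · v_P v_S / (v_P − v_S) = Δt · (6.13·3.21)/(6.13−3.21) ≈ 6.7388·Δt.
So d_SEIS05 = 198.48, d_SEIS06 = 59.10, d_SEIS07 = 283.43 km.
Circle about each station: (x − 62.8)² + (y + 19.0)² = 198.48²; (x + 175.9)² + (y + 93.8)² = 59.10²; (x + 50.4)² + (y − 173.2)² = 283.43².
Subtracting pairs of circle equations eliminates x²+y² and gives linear equations (the radical axes):
-477.4 x − 149.6 y = 71335.91
-226.4 x + 384.4 y = -12704.69
Solving the 2×2 system: x ≈ -117.4, y ≈ -102.2 km.

x ≈ -117.4 km, y ≈ -102.2 km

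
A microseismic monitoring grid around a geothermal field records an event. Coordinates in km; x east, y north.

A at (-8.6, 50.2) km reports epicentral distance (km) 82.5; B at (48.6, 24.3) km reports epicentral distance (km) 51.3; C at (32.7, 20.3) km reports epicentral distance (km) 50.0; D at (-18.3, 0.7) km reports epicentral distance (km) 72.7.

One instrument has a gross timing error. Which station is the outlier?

A

Solve using three stations at a time. Using B, C, D (subtract circle equations pairwise → linear system) gives (x, y) ≈ (48.9, -26.9).
Distances from that point to each station vs reported:
  A: calculated 96.2 vs reported 82.5 → residual 13.7 km
  B: calculated 51.2 vs reported 51.3 → residual 0.1 km
  C: calculated 49.9 vs reported 50.0 → residual 0.1 km
  D: calculated 72.7 vs reported 72.7 → residual 0.0 km
B, C, D are mutually consistent (residuals ≈ 0); A is off by 13.7 km.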